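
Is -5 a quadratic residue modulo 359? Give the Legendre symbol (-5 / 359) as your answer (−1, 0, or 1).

Euler's criterion: (-5/359) ≡ 354^179 (mod 359).
354^2 ≡ 25 (mod 359)
354^4 ≡ 266 (mod 359)
354^8 ≡ 33 (mod 359)
354^16 ≡ 12 (mod 359)
354^32 ≡ 144 (mod 359)
354^64 ≡ 273 (mod 359)
354^128 ≡ 216 (mod 359)
354^179 = 354^(128+32+16+2+1) ≡ 358 (mod 359).
Result is 358 ≡ −1, so (-5/359) = −1.

-1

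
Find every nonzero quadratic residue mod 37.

1, 3, 4, 7, 9, 10, 11, 12, 16, 21, 25, 26, 27, 28, 30, 33, 34, 36

Square k = 1,…,18 (k and 37−k give the same square):
1²=1, 2²=4, 3²=9, 4²=16, 5²=25, 6²=36, 7²≡12, 8²≡27, 9²≡7, 10²≡26, 11²≡10, 12²≡33, 13²≡21, 14²≡11, 15²≡3, 16²≡34, 17²≡30, 18²≡28 (mod 37).
So the quadratic residues mod 37 are {1, 3, 4, 7, 9, 10, 11, 12, 16, 21, 25, 26, 27, 28, 30, 33, 34, 36}.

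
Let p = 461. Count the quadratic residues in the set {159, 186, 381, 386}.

1

(159/461) = -1 → non-residue.
(186/461) = -1 → non-residue.
(381/461) = +1 → QR.
(386/461) = -1 → non-residue.
Total quadratic residues among the 4: 1.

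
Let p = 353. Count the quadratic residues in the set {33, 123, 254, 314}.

2

(33/353) = -1 → non-residue.
(123/353) = -1 → non-residue.
(254/353) = +1 → QR.
(314/353) = +1 → QR.
Total quadratic residues among the 4: 2.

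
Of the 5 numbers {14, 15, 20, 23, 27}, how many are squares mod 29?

2

(14/29) = -1 → non-residue.
(15/29) = -1 → non-residue.
(20/29) = +1 → QR.
(23/29) = +1 → QR.
(27/29) = -1 → non-residue.
Total quadratic residues among the 5: 2.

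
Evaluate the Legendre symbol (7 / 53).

Reciprocity: 7 ≡ 3 and 53 ≡ 1 (mod 4), so (7/53) = +(53/7).
Reduce top mod 7: now compute (4/7).
Pull out 2^2: since 7 ≡ 7 (mod 8), (2/7) = +1, so (2/7)^2 = +1.
Reached (1/7) = 1. Collecting the sign flips along the way, the symbol is +1.

1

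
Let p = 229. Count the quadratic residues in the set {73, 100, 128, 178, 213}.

3

(73/229) = -1 → non-residue.
(100/229) = +1 → QR.
(128/229) = -1 → non-residue.
(178/229) = +1 → QR.
(213/229) = +1 → QR.
Total quadratic residues among the 5: 3.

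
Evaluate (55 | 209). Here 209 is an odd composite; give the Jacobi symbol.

0

Reciprocity: 55 ≡ 3 and 209 ≡ 1 (mod 4), so (55/209) = +(209/55).
Reduce top mod 55: now compute (44/55).
Pull out 2^2: since 55 ≡ 7 (mod 8), (2/55) = +1, so (2/55)^2 = +1.
Reciprocity: 11 ≡ 3 and 55 ≡ 3 (mod 4), so (11/55) = −(55/11).
Reduce top mod 11: now compute (0/11).
Top reduces to 0: gcd > 1, so the symbol is 0.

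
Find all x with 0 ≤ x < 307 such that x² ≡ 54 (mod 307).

19, 288

Since 307 ≡ 3 (mod 4), a square root of 54 is 54^((307+1)/4) = 54^77 mod 307.
Repeated squaring: 54^2≡153, 54^4≡77, 54^8≡96, 54^16≡6, 54^32≡36, 54^64≡68 (mod 307).
54^77 = 54^(64+8+4+1) ≡ 19 (mod 307).
Check: 19² = 361 ≡ 54 (mod 307). The two roots are 19 and 288.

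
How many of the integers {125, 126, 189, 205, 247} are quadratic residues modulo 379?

4

(125/379) = +1 → QR.
(126/379) = +1 → QR.
(189/379) = +1 → QR.
(205/379) = +1 → QR.
(247/379) = -1 → non-residue.
Total quadratic residues among the 5: 4.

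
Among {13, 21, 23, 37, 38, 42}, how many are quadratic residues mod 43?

(13/43) = +1 → QR.
(21/43) = +1 → QR.
(23/43) = +1 → QR.
(37/43) = -1 → non-residue.
(38/43) = +1 → QR.
(42/43) = -1 → non-residue.
Total quadratic residues among the 6: 4.

4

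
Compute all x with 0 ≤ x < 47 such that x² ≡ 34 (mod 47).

Since 47 ≡ 3 (mod 4), a square root of 34 is 34^((47+1)/4) = 34^12 mod 47.
Repeated squaring: 34^2≡28, 34^4≡32, 34^8≡37 (mod 47).
34^12 = 34^(8+4) ≡ 9 (mod 47).
Check: 9² = 81 ≡ 34 (mod 47). The two roots are 9 and 38.

9, 38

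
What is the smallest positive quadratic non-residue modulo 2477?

2

(2/2477) = −1, so 2 is the smallest positive non-residue mod 2477.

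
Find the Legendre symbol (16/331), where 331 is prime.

1

Pull out 2^4: since 331 ≡ 3 (mod 8), (2/331) = -1, so (2/331)^4 = +1.
Reached (1/331) = 1. Collecting the sign flips along the way, the symbol is +1.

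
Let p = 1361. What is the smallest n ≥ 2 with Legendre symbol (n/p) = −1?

3

(2/1361) = +1, so 2 is a residue.
(3/1361) = −1, so 3 is the smallest positive non-residue mod 1361.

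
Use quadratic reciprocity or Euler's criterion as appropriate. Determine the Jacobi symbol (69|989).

0

Reciprocity: 69 ≡ 1 and 989 ≡ 1 (mod 4), so (69/989) = +(989/69).
Reduce top mod 69: now compute (23/69).
Reciprocity: 23 ≡ 3 and 69 ≡ 1 (mod 4), so (23/69) = +(69/23).
Reduce top mod 23: now compute (0/23).
Top reduces to 0: gcd > 1, so the symbol is 0.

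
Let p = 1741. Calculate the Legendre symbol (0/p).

0

Top reduces to 0: gcd > 1, so the symbol is 0.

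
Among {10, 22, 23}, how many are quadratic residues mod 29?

(10/29) = -1 → non-residue.
(22/29) = +1 → QR.
(23/29) = +1 → QR.
Total quadratic residues among the 3: 2.

2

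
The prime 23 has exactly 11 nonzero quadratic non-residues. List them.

5,7,10,11,14,15,17,19,20,21,22

Square k = 1,…,11 (k and 23−k give the same square):
1²=1, 2²=4, 3²=9, 4²=16, 5²≡2, 6²≡13, 7²≡3, 8²≡18, 9²≡12, 10²≡8, 11²≡6 (mod 23).
The residues are {1, 2, 3, 4, 6, 8, 9, 12, 13, 16, 18}; the non-residues are the remaining 11 nonzero classes.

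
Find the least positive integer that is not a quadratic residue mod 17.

(2/17) = +1, so 2 is a residue.
(3/17) = −1, so 3 is the smallest positive non-residue mod 17.

3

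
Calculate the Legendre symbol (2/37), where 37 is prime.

Euler's criterion: (2/37) ≡ 2^18 (mod 37).
2^2 ≡ 4 (mod 37)
2^4 ≡ 16 (mod 37)
2^8 ≡ 34 (mod 37)
2^16 ≡ 9 (mod 37)
2^18 = 2^(16+2) ≡ 36 (mod 37).
Result is 36 ≡ −1, so (2/37) = −1.

-1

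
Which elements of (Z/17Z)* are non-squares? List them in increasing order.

3,5,6,7,10,11,12,14

Square k = 1,…,8 (k and 17−k give the same square):
1²=1, 2²=4, 3²=9, 4²=16, 5²≡8, 6²≡2, 7²≡15, 8²≡13 (mod 17).
The residues are {1, 2, 4, 8, 9, 13, 15, 16}; the non-residues are the remaining 8 nonzero classes.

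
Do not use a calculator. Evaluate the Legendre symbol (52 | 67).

-1

Pull out 2^2: since 67 ≡ 3 (mod 8), (2/67) = -1, so (2/67)^2 = +1.
Reciprocity: 13 ≡ 1 and 67 ≡ 3 (mod 4), so (13/67) = +(67/13).
Reduce top mod 13: now compute (2/13).
Pull out 2: since 13 ≡ 5 (mod 8), (2/13) = -1.
Reached (1/13) = 1. Collecting the sign flips along the way, the symbol is -1.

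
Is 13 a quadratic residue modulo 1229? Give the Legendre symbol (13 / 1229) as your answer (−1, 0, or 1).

Reciprocity: 13 ≡ 1 and 1229 ≡ 1 (mod 4), so (13/1229) = +(1229/13).
Reduce top mod 13: now compute (7/13).
Reciprocity: 7 ≡ 3 and 13 ≡ 1 (mod 4), so (7/13) = +(13/7).
Reduce top mod 7: now compute (6/7).
Pull out 2: since 7 ≡ 7 (mod 8), (2/7) = +1.
Reciprocity: 3 ≡ 3 and 7 ≡ 3 (mod 4), so (3/7) = −(7/3).
Reduce top mod 3: now compute (1/3).
Reached (1/3) = 1. Collecting the sign flips along the way, the symbol is -1.

-1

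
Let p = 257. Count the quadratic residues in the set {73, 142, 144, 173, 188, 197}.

(73/257) = +1 → QR.
(142/257) = -1 → non-residue.
(144/257) = +1 → QR.
(173/257) = +1 → QR.
(188/257) = -1 → non-residue.
(197/257) = +1 → QR.
Total quadratic residues among the 6: 4.

4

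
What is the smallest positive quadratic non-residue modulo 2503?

(2/2503) = +1, so 2 is a residue.
(3/2503) = −1, so 3 is the smallest positive non-residue mod 2503.

3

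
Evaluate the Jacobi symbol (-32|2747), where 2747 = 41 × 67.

First reduce: -32 ≡ 2715 (mod 2747).
Reciprocity: 2715 ≡ 3 and 2747 ≡ 3 (mod 4), so (2715/2747) = −(2747/2715).
Reduce top mod 2715: now compute (32/2715).
Pull out 2^5: since 2715 ≡ 3 (mod 8), (2/2715) = -1, so (2/2715)^5 = -1.
Reached (1/2715) = 1. Collecting the sign flips along the way, the symbol is +1.

1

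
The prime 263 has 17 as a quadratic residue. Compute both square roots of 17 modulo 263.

Since 263 ≡ 3 (mod 4), a square root of 17 is 17^((263+1)/4) = 17^66 mod 263.
Repeated squaring: 17^2≡26, 17^4≡150, 17^8≡145, 17^16≡248, 17^32≡225, 17^64≡129 (mod 263).
17^66 = 17^(64+2) ≡ 198 (mod 263).
Check: 198² = 39204 ≡ 17 (mod 263). The two roots are 65 and 198.

65, 198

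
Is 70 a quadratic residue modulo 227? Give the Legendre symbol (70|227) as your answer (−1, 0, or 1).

Euler's criterion: (70/227) ≡ 70^113 (mod 227).
70^2 ≡ 133 (mod 227)
70^4 ≡ 210 (mod 227)
70^8 ≡ 62 (mod 227)
70^16 ≡ 212 (mod 227)
70^32 ≡ 225 (mod 227)
70^64 ≡ 4 (mod 227)
70^113 = 70^(64+32+16+1) ≡ 1 (mod 227).
Result is 1, so (70/227) = 1.

1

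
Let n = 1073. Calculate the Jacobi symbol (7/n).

Reciprocity: 7 ≡ 3 and 1073 ≡ 1 (mod 4), so (7/1073) = +(1073/7).
Reduce top mod 7: now compute (2/7).
Pull out 2: since 7 ≡ 7 (mod 8), (2/7) = +1.
Reached (1/7) = 1. Collecting the sign flips along the way, the symbol is +1.

1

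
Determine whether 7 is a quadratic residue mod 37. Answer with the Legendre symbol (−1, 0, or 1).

Euler's criterion: (7/37) ≡ 7^18 (mod 37).
7^2 ≡ 12 (mod 37)
7^4 ≡ 33 (mod 37)
7^8 ≡ 16 (mod 37)
7^16 ≡ 34 (mod 37)
7^18 = 7^(16+2) ≡ 1 (mod 37).
Result is 1, so (7/37) = 1.

1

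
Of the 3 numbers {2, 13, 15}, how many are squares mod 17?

3

(2/17) = +1 → QR.
(13/17) = +1 → QR.
(15/17) = +1 → QR.
Total quadratic residues among the 3: 3.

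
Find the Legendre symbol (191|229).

-1

Euler's criterion: (191/229) ≡ 191^114 (mod 229).
191^2 ≡ 70 (mod 229)
191^4 ≡ 91 (mod 229)
191^8 ≡ 37 (mod 229)
191^16 ≡ 224 (mod 229)
191^32 ≡ 25 (mod 229)
191^64 ≡ 167 (mod 229)
191^114 = 191^(64+32+16+2) ≡ 228 (mod 229).
Result is 228 ≡ −1, so (191/229) = −1.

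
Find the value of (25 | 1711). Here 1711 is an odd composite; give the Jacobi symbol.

1

Reciprocity: 25 ≡ 1 and 1711 ≡ 3 (mod 4), so (25/1711) = +(1711/25).
Reduce top mod 25: now compute (11/25).
Reciprocity: 11 ≡ 3 and 25 ≡ 1 (mod 4), so (11/25) = +(25/11).
Reduce top mod 11: now compute (3/11).
Reciprocity: 3 ≡ 3 and 11 ≡ 3 (mod 4), so (3/11) = −(11/3).
Reduce top mod 3: now compute (2/3).
Pull out 2: since 3 ≡ 3 (mod 8), (2/3) = -1.
Reached (1/3) = 1. Collecting the sign flips along the way, the symbol is +1.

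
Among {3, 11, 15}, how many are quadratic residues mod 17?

(3/17) = -1 → non-residue.
(11/17) = -1 → non-residue.
(15/17) = +1 → QR.
Total quadratic residues among the 3: 1.

1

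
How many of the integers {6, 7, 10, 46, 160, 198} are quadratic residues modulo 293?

(6/293) = +1 → QR.
(7/293) = -1 → non-residue.
(10/293) = +1 → QR.
(46/293) = +1 → QR.
(160/293) = +1 → QR.
(198/293) = +1 → QR.
Total quadratic residues among the 6: 5.

5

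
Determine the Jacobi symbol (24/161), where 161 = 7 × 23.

Pull out 2^3: since 161 ≡ 1 (mod 8), (2/161) = +1, so (2/161)^3 = +1.
Reciprocity: 3 ≡ 3 and 161 ≡ 1 (mod 4), so (3/161) = +(161/3).
Reduce top mod 3: now compute (2/3).
Pull out 2: since 3 ≡ 3 (mod 8), (2/3) = -1.
Reached (1/3) = 1. Collecting the sign flips along the way, the symbol is -1.

-1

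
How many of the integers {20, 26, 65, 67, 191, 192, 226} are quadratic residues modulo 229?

4

(20/229) = +1 → QR.
(26/229) = +1 → QR.
(65/229) = -1 → non-residue.
(67/229) = -1 → non-residue.
(191/229) = -1 → non-residue.
(192/229) = +1 → QR.
(226/229) = +1 → QR.
Total quadratic residues among the 7: 4.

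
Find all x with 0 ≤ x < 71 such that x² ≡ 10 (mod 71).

Since 71 ≡ 3 (mod 4), a square root of 10 is 10^((71+1)/4) = 10^18 mod 71.
Repeated squaring: 10^2≡29, 10^4≡60, 10^8≡50, 10^16≡15 (mod 71).
10^18 = 10^(16+2) ≡ 9 (mod 71).
Check: 9² = 81 ≡ 10 (mod 71). The two roots are 9 and 62.

9, 62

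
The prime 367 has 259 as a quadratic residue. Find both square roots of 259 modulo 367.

99, 268

Since 367 ≡ 3 (mod 4), a square root of 259 is 259^((367+1)/4) = 259^92 mod 367.
Repeated squaring: 259^2≡287, 259^4≡161, 259^8≡231, 259^16≡146, 259^32≡30, 259^64≡166 (mod 367).
259^92 = 259^(64+16+8+4) ≡ 268 (mod 367).
Check: 268² = 71824 ≡ 259 (mod 367). The two roots are 99 and 268.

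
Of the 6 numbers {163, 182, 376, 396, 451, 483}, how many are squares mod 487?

1

(163/487) = -1 → non-residue.
(182/487) = +1 → QR.
(376/487) = -1 → non-residue.
(396/487) = -1 → non-residue.
(451/487) = -1 → non-residue.
(483/487) = -1 → non-residue.
Total quadratic residues among the 6: 1.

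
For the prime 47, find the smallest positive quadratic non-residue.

5

(2/47) = +1, so 2 is a residue.
(3/47) = +1, so 3 is a residue.
(4/47) = +1, so 4 is a residue.
(5/47) = −1, so 5 is the smallest positive non-residue mod 47.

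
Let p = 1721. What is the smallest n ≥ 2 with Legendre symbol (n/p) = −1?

3

(2/1721) = +1, so 2 is a residue.
(3/1721) = −1, so 3 is the smallest positive non-residue mod 1721.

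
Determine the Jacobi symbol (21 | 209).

Reciprocity: 21 ≡ 1 and 209 ≡ 1 (mod 4), so (21/209) = +(209/21).
Reduce top mod 21: now compute (20/21).
Pull out 2^2: since 21 ≡ 5 (mod 8), (2/21) = -1, so (2/21)^2 = +1.
Reciprocity: 5 ≡ 1 and 21 ≡ 1 (mod 4), so (5/21) = +(21/5).
Reduce top mod 5: now compute (1/5).
Reached (1/5) = 1. Collecting the sign flips along the way, the symbol is +1.

1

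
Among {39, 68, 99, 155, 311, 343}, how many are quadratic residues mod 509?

3

(39/509) = +1 → QR.
(68/509) = +1 → QR.
(99/509) = +1 → QR.
(155/509) = -1 → non-residue.
(311/509) = -1 → non-residue.
(343/509) = -1 → non-residue.
Total quadratic residues among the 6: 3.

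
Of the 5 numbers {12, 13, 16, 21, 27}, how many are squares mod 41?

(12/41) = -1 → non-residue.
(13/41) = -1 → non-residue.
(16/41) = +1 → QR.
(21/41) = +1 → QR.
(27/41) = -1 → non-residue.
Total quadratic residues among the 5: 2.

2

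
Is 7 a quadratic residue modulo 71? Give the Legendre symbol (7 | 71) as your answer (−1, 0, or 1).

-1

Euler's criterion: (7/71) ≡ 7^35 (mod 71).
7^2 ≡ 49 (mod 71)
7^4 ≡ 58 (mod 71)
7^8 ≡ 27 (mod 71)
7^16 ≡ 19 (mod 71)
7^32 ≡ 6 (mod 71)
7^35 = 7^(32+2+1) ≡ 70 (mod 71).
Result is 70 ≡ −1, so (7/71) = −1.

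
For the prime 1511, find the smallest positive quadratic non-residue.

11

(2/1511) = +1, so 2 is a residue.
(3/1511) = +1, so 3 is a residue.
(4/1511) = +1, so 4 is a residue.
(5/1511) = +1, so 5 is a residue.
(6/1511) = +1, so 6 is a residue.
(7/1511) = +1, so 7 is a residue.
(8/1511) = +1, so 8 is a residue.
(9/1511) = +1, so 9 is a residue.
(10/1511) = +1, so 10 is a residue.
(11/1511) = −1, so 11 is the smallest positive non-residue mod 1511.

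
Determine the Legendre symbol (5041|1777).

1

First reduce: 5041 ≡ 1487 (mod 1777).
Reciprocity: 1487 ≡ 3 and 1777 ≡ 1 (mod 4), so (1487/1777) = +(1777/1487).
Reduce top mod 1487: now compute (290/1487).
Pull out 2: since 1487 ≡ 7 (mod 8), (2/1487) = +1.
Reciprocity: 145 ≡ 1 and 1487 ≡ 3 (mod 4), so (145/1487) = +(1487/145).
Reduce top mod 145: now compute (37/145).
Reciprocity: 37 ≡ 1 and 145 ≡ 1 (mod 4), so (37/145) = +(145/37).
Reduce top mod 37: now compute (34/37).
Pull out 2: since 37 ≡ 5 (mod 8), (2/37) = -1.
Reciprocity: 17 ≡ 1 and 37 ≡ 1 (mod 4), so (17/37) = +(37/17).
Reduce top mod 17: now compute (3/17).
Reciprocity: 3 ≡ 3 and 17 ≡ 1 (mod 4), so (3/17) = +(17/3).
Reduce top mod 3: now compute (2/3).
Pull out 2: since 3 ≡ 3 (mod 8), (2/3) = -1.
Reached (1/3) = 1. Collecting the sign flips along the way, the symbol is +1.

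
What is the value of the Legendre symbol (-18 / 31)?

First reduce: -18 ≡ 13 (mod 31).
Reciprocity: 13 ≡ 1 and 31 ≡ 3 (mod 4), so (13/31) = +(31/13).
Reduce top mod 13: now compute (5/13).
Reciprocity: 5 ≡ 1 and 13 ≡ 1 (mod 4), so (5/13) = +(13/5).
Reduce top mod 5: now compute (3/5).
Reciprocity: 3 ≡ 3 and 5 ≡ 1 (mod 4), so (3/5) = +(5/3).
Reduce top mod 3: now compute (2/3).
Pull out 2: since 3 ≡ 3 (mod 8), (2/3) = -1.
Reached (1/3) = 1. Collecting the sign flips along the way, the symbol is -1.

-1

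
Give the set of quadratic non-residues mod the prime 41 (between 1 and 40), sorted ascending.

Square k = 1,…,20 (k and 41−k give the same square):
1²=1, 2²=4, 3²=9, 4²=16, 5²=25, 6²=36, 7²≡8, 8²≡23, 9²≡40, 10²≡18, 11²≡39, 12²≡21, 13²≡5, 14²≡32, 15²≡20, 16²≡10, 17²≡2, 18²≡37, 19²≡33, 20²≡31 (mod 41).
The residues are {1, 2, 4, 5, 8, 9, 10, 16, 18, 20, 21, 23, 25, 31, 32, 33, 36, 37, 39, 40}; the non-residues are the remaining 20 nonzero classes.

3,6,7,11,12,13,14,15,17,19,22,24,26,27,28,29,30,34,35,38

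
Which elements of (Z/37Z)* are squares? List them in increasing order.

1,3,4,7,9,10,11,12,16,21,25,26,27,28,30,33,34,36

Square k = 1,…,18 (k and 37−k give the same square):
1²=1, 2²=4, 3²=9, 4²=16, 5²=25, 6²=36, 7²≡12, 8²≡27, 9²≡7, 10²≡26, 11²≡10, 12²≡33, 13²≡21, 14²≡11, 15²≡3, 16²≡34, 17²≡30, 18²≡28 (mod 37).
So the quadratic residues mod 37 are {1, 3, 4, 7, 9, 10, 11, 12, 16, 21, 25, 26, 27, 28, 30, 33, 34, 36}.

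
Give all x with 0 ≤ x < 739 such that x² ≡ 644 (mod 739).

60, 679

Since 739 ≡ 3 (mod 4), a square root of 644 is 644^((739+1)/4) = 644^185 mod 739.
Repeated squaring: 644^2≡157, 644^4≡262, 644^8≡656, 644^16≡238, 644^32≡480, 644^64≡571, 644^128≡142 (mod 739).
644^185 = 644^(128+32+16+8+1) ≡ 679 (mod 739).
Check: 679² = 461041 ≡ 644 (mod 739). The two roots are 60 and 679.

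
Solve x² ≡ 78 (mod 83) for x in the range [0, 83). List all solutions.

Since 83 ≡ 3 (mod 4), a square root of 78 is 78^((83+1)/4) = 78^21 mod 83.
Repeated squaring: 78^2≡25, 78^4≡44, 78^8≡27, 78^16≡65 (mod 83).
78^21 = 78^(16+4+1) ≡ 59 (mod 83).
Check: 59² = 3481 ≡ 78 (mod 83). The two roots are 24 and 59.

24, 59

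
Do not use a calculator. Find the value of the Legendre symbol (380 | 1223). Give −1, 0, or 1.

1

Pull out 2^2: since 1223 ≡ 7 (mod 8), (2/1223) = +1, so (2/1223)^2 = +1.
Reciprocity: 95 ≡ 3 and 1223 ≡ 3 (mod 4), so (95/1223) = −(1223/95).
Reduce top mod 95: now compute (83/95).
Reciprocity: 83 ≡ 3 and 95 ≡ 3 (mod 4), so (83/95) = −(95/83).
Reduce top mod 83: now compute (12/83).
Pull out 2^2: since 83 ≡ 3 (mod 8), (2/83) = -1, so (2/83)^2 = +1.
Reciprocity: 3 ≡ 3 and 83 ≡ 3 (mod 4), so (3/83) = −(83/3).
Reduce top mod 3: now compute (2/3).
Pull out 2: since 3 ≡ 3 (mod 8), (2/3) = -1.
Reached (1/3) = 1. Collecting the sign flips along the way, the symbol is +1.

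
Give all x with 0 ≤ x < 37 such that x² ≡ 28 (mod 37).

18, 19

37 ≡ 1 (mod 4), so we find a root by search.
Trying successive values, 18² = 324 ≡ 28 (mod 37). The other root is 37 − 18 = 19.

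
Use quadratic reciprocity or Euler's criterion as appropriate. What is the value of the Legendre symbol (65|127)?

Reciprocity: 65 ≡ 1 and 127 ≡ 3 (mod 4), so (65/127) = +(127/65).
Reduce top mod 65: now compute (62/65).
Pull out 2: since 65 ≡ 1 (mod 8), (2/65) = +1.
Reciprocity: 31 ≡ 3 and 65 ≡ 1 (mod 4), so (31/65) = +(65/31).
Reduce top mod 31: now compute (3/31).
Reciprocity: 3 ≡ 3 and 31 ≡ 3 (mod 4), so (3/31) = −(31/3).
Reduce top mod 3: now compute (1/3).
Reached (1/3) = 1. Collecting the sign flips along the way, the symbol is -1.

-1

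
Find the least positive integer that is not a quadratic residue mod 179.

(2/179) = −1, so 2 is the smallest positive non-residue mod 179.

2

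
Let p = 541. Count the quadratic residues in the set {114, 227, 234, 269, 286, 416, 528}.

3

(114/541) = -1 → non-residue.
(227/541) = +1 → QR.
(234/541) = +1 → QR.
(269/541) = -1 → non-residue.
(286/541) = -1 → non-residue.
(416/541) = +1 → QR.
(528/541) = -1 → non-residue.
Total quadratic residues among the 7: 3.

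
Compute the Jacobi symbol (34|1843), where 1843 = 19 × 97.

1

Pull out 2: since 1843 ≡ 3 (mod 8), (2/1843) = -1.
Reciprocity: 17 ≡ 1 and 1843 ≡ 3 (mod 4), so (17/1843) = +(1843/17).
Reduce top mod 17: now compute (7/17).
Reciprocity: 7 ≡ 3 and 17 ≡ 1 (mod 4), so (7/17) = +(17/7).
Reduce top mod 7: now compute (3/7).
Reciprocity: 3 ≡ 3 and 7 ≡ 3 (mod 4), so (3/7) = −(7/3).
Reduce top mod 3: now compute (1/3).
Reached (1/3) = 1. Collecting the sign flips along the way, the symbol is +1.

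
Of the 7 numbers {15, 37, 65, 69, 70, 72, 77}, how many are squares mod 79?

2

(15/79) = -1 → non-residue.
(37/79) = -1 → non-residue.
(65/79) = +1 → QR.
(69/79) = -1 → non-residue.
(70/79) = -1 → non-residue.
(72/79) = +1 → QR.
(77/79) = -1 → non-residue.
Total quadratic residues among the 7: 2.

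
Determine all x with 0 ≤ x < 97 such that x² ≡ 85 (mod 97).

45, 52

97 ≡ 1 (mod 4), so we find a root by search.
Trying successive values, 45² = 2025 ≡ 85 (mod 97). The other root is 97 − 45 = 52.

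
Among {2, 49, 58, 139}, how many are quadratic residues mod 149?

(2/149) = -1 → non-residue.
(49/149) = +1 → QR.
(58/149) = -1 → non-residue.
(139/149) = -1 → non-residue.
Total quadratic residues among the 4: 1.

1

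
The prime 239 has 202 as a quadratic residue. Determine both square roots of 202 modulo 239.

21, 218

Since 239 ≡ 3 (mod 4), a square root of 202 is 202^((239+1)/4) = 202^60 mod 239.
Repeated squaring: 202^2≡174, 202^4≡162, 202^8≡193, 202^16≡204, 202^32≡30 (mod 239).
202^60 = 202^(32+16+8+4) ≡ 218 (mod 239).
Check: 218² = 47524 ≡ 202 (mod 239). The two roots are 21 and 218.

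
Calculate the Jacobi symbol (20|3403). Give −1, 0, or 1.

Pull out 2^2: since 3403 ≡ 3 (mod 8), (2/3403) = -1, so (2/3403)^2 = +1.
Reciprocity: 5 ≡ 1 and 3403 ≡ 3 (mod 4), so (5/3403) = +(3403/5).
Reduce top mod 5: now compute (3/5).
Reciprocity: 3 ≡ 3 and 5 ≡ 1 (mod 4), so (3/5) = +(5/3).
Reduce top mod 3: now compute (2/3).
Pull out 2: since 3 ≡ 3 (mod 8), (2/3) = -1.
Reached (1/3) = 1. Collecting the sign flips along the way, the symbol is -1.

-1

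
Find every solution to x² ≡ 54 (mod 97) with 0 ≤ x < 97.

32, 65

97 ≡ 1 (mod 4), so we find a root by search.
Trying successive values, 32² = 1024 ≡ 54 (mod 97). The other root is 97 − 32 = 65.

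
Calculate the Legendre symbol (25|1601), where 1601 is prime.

Reciprocity: 25 ≡ 1 and 1601 ≡ 1 (mod 4), so (25/1601) = +(1601/25).
Reduce top mod 25: now compute (1/25).
Reached (1/25) = 1. Collecting the sign flips along the way, the symbol is +1.

1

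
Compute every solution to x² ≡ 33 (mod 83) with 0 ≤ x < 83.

38, 45

Since 83 ≡ 3 (mod 4), a square root of 33 is 33^((83+1)/4) = 33^21 mod 83.
Repeated squaring: 33^2≡10, 33^4≡17, 33^8≡40, 33^16≡23 (mod 83).
33^21 = 33^(16+4+1) ≡ 38 (mod 83).
Check: 38² = 1444 ≡ 33 (mod 83). The two roots are 38 and 45.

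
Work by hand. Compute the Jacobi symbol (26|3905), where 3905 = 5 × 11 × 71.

Pull out 2: since 3905 ≡ 1 (mod 8), (2/3905) = +1.
Reciprocity: 13 ≡ 1 and 3905 ≡ 1 (mod 4), so (13/3905) = +(3905/13).
Reduce top mod 13: now compute (5/13).
Reciprocity: 5 ≡ 1 and 13 ≡ 1 (mod 4), so (5/13) = +(13/5).
Reduce top mod 5: now compute (3/5).
Reciprocity: 3 ≡ 3 and 5 ≡ 1 (mod 4), so (3/5) = +(5/3).
Reduce top mod 3: now compute (2/3).
Pull out 2: since 3 ≡ 3 (mod 8), (2/3) = -1.
Reached (1/3) = 1. Collecting the sign flips along the way, the symbol is -1.

-1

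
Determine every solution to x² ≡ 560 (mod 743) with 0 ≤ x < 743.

Since 743 ≡ 3 (mod 4), a square root of 560 is 560^((743+1)/4) = 560^186 mod 743.
Repeated squaring: 560^2≡54, 560^4≡687, 560^8≡164, 560^16≡148, 560^32≡357, 560^64≡396, 560^128≡43 (mod 743).
560^186 = 560^(128+32+16+8+2) ≡ 587 (mod 743).
Check: 587² = 344569 ≡ 560 (mod 743). The two roots are 156 and 587.

156, 587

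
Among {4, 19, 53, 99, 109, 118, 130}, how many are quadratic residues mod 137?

6

(4/137) = +1 → QR.
(19/137) = +1 → QR.
(53/137) = -1 → non-residue.
(99/137) = +1 → QR.
(109/137) = +1 → QR.
(118/137) = +1 → QR.
(130/137) = +1 → QR.
Total quadratic residues among the 7: 6.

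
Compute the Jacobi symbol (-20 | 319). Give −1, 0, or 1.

-1

First reduce: -20 ≡ 299 (mod 319).
Reciprocity: 299 ≡ 3 and 319 ≡ 3 (mod 4), so (299/319) = −(319/299).
Reduce top mod 299: now compute (20/299).
Pull out 2^2: since 299 ≡ 3 (mod 8), (2/299) = -1, so (2/299)^2 = +1.
Reciprocity: 5 ≡ 1 and 299 ≡ 3 (mod 4), so (5/299) = +(299/5).
Reduce top mod 5: now compute (4/5).
Pull out 2^2: since 5 ≡ 5 (mod 8), (2/5) = -1, so (2/5)^2 = +1.
Reached (1/5) = 1. Collecting the sign flips along the way, the symbol is -1.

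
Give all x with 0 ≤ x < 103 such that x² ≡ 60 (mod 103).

Since 103 ≡ 3 (mod 4), a square root of 60 is 60^((103+1)/4) = 60^26 mod 103.
Repeated squaring: 60^2≡98, 60^4≡25, 60^8≡7, 60^16≡49 (mod 103).
60^26 = 60^(16+8+2) ≡ 36 (mod 103).
Check: 36² = 1296 ≡ 60 (mod 103). The two roots are 36 and 67.

36, 67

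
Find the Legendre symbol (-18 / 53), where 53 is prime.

-1

First reduce: -18 ≡ 35 (mod 53).
Reciprocity: 35 ≡ 3 and 53 ≡ 1 (mod 4), so (35/53) = +(53/35).
Reduce top mod 35: now compute (18/35).
Pull out 2: since 35 ≡ 3 (mod 8), (2/35) = -1.
Reciprocity: 9 ≡ 1 and 35 ≡ 3 (mod 4), so (9/35) = +(35/9).
Reduce top mod 9: now compute (8/9).
Pull out 2^3: since 9 ≡ 1 (mod 8), (2/9) = +1, so (2/9)^3 = +1.
Reached (1/9) = 1. Collecting the sign flips along the way, the symbol is -1.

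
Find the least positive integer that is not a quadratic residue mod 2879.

(2/2879) = +1, so 2 is a residue.
(3/2879) = +1, so 3 is a residue.
(4/2879) = +1, so 4 is a residue.
(5/2879) = +1, so 5 is a residue.
(6/2879) = +1, so 6 is a residue.
(7/2879) = −1, so 7 is the smallest positive non-residue mod 2879.

7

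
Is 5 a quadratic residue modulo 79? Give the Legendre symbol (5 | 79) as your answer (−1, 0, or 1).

1

Reciprocity: 5 ≡ 1 and 79 ≡ 3 (mod 4), so (5/79) = +(79/5).
Reduce top mod 5: now compute (4/5).
Pull out 2^2: since 5 ≡ 5 (mod 8), (2/5) = -1, so (2/5)^2 = +1.
Reached (1/5) = 1. Collecting the sign flips along the way, the symbol is +1.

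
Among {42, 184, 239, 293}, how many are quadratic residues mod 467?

(42/467) = -1 → non-residue.
(184/467) = -1 → non-residue.
(239/467) = +1 → QR.
(293/467) = -1 → non-residue.
Total quadratic residues among the 4: 1.

1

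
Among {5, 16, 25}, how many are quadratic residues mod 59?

3

(5/59) = +1 → QR.
(16/59) = +1 → QR.
(25/59) = +1 → QR.
Total quadratic residues among the 3: 3.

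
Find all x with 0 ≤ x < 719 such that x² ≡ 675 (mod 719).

308, 411

Since 719 ≡ 3 (mod 4), a square root of 675 is 675^((719+1)/4) = 675^180 mod 719.
Repeated squaring: 675^2≡498, 675^4≡668, 675^8≡444, 675^16≡130, 675^32≡363, 675^64≡192, 675^128≡195 (mod 719).
675^180 = 675^(128+32+16+4) ≡ 411 (mod 719).
Check: 411² = 168921 ≡ 675 (mod 719). The two roots are 308 and 411.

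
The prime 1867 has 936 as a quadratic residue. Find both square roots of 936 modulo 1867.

Since 1867 ≡ 3 (mod 4), a square root of 936 is 936^((1867+1)/4) = 936^467 mod 1867.
Repeated squaring: 936^2≡473, 936^4≡1556, 936^8≡1504, 936^16≡1079, 936^32≡1100, 936^64≡184, 936^128≡250, 936^256≡889 (mod 1867).
936^467 = 936^(256+128+64+16+2+1) ≡ 1512 (mod 1867).
Check: 1512² = 2286144 ≡ 936 (mod 1867). The two roots are 355 and 1512.

355, 1512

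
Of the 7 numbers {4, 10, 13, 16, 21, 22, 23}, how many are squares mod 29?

(4/29) = +1 → QR.
(10/29) = -1 → non-residue.
(13/29) = +1 → QR.
(16/29) = +1 → QR.
(21/29) = -1 → non-residue.
(22/29) = +1 → QR.
(23/29) = +1 → QR.
Total quadratic residues among the 7: 5.

5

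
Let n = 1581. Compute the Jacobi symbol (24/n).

0

Pull out 2^3: since 1581 ≡ 5 (mod 8), (2/1581) = -1, so (2/1581)^3 = -1.
Reciprocity: 3 ≡ 3 and 1581 ≡ 1 (mod 4), so (3/1581) = +(1581/3).
Reduce top mod 3: now compute (0/3).
Top reduces to 0: gcd > 1, so the symbol is 0.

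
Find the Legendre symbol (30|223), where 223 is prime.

Euler's criterion: (30/223) ≡ 30^111 (mod 223).
30^2 ≡ 8 (mod 223)
30^4 ≡ 64 (mod 223)
30^8 ≡ 82 (mod 223)
30^16 ≡ 34 (mod 223)
30^32 ≡ 41 (mod 223)
30^64 ≡ 120 (mod 223)
30^111 = 30^(64+32+8+4+2+1) ≡ 1 (mod 223).
Result is 1, so (30/223) = 1.

1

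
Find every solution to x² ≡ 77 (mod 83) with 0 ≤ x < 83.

34, 49

Since 83 ≡ 3 (mod 4), a square root of 77 is 77^((83+1)/4) = 77^21 mod 83.
Repeated squaring: 77^2≡36, 77^4≡51, 77^8≡28, 77^16≡37 (mod 83).
77^21 = 77^(16+4+1) ≡ 49 (mod 83).
Check: 49² = 2401 ≡ 77 (mod 83). The two roots are 34 and 49.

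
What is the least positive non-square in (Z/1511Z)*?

11

(2/1511) = +1, so 2 is a residue.
(3/1511) = +1, so 3 is a residue.
(4/1511) = +1, so 4 is a residue.
(5/1511) = +1, so 5 is a residue.
(6/1511) = +1, so 6 is a residue.
(7/1511) = +1, so 7 is a residue.
(8/1511) = +1, so 8 is a residue.
(9/1511) = +1, so 9 is a residue.
(10/1511) = +1, so 10 is a residue.
(11/1511) = −1, so 11 is the smallest positive non-residue mod 1511.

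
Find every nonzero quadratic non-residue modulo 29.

Square k = 1,…,14 (k and 29−k give the same square):
1²=1, 2²=4, 3²=9, 4²=16, 5²=25, 6²≡7, 7²≡20, 8²≡6, 9²≡23, 10²≡13, 11²≡5, 12²≡28, 13²≡24, 14²≡22 (mod 29).
The residues are {1, 4, 5, 6, 7, 9, 13, 16, 20, 22, 23, 24, 25, 28}; the non-residues are the remaining 14 nonzero classes.

2 3 8 10 11 12 14 15 17 18 19 21 26 27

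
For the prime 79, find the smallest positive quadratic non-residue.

(2/79) = +1, so 2 is a residue.
(3/79) = −1, so 3 is the smallest positive non-residue mod 79.

3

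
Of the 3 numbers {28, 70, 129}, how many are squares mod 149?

(28/149) = +1 → QR.
(70/149) = -1 → non-residue.
(129/149) = +1 → QR.
Total quadratic residues among the 3: 2.

2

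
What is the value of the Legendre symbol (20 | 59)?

Pull out 2^2: since 59 ≡ 3 (mod 8), (2/59) = -1, so (2/59)^2 = +1.
Reciprocity: 5 ≡ 1 and 59 ≡ 3 (mod 4), so (5/59) = +(59/5).
Reduce top mod 5: now compute (4/5).
Pull out 2^2: since 5 ≡ 5 (mod 8), (2/5) = -1, so (2/5)^2 = +1.
Reached (1/5) = 1. Collecting the sign flips along the way, the symbol is +1.

1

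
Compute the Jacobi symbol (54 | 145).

1

Pull out 2: since 145 ≡ 1 (mod 8), (2/145) = +1.
Reciprocity: 27 ≡ 3 and 145 ≡ 1 (mod 4), so (27/145) = +(145/27).
Reduce top mod 27: now compute (10/27).
Pull out 2: since 27 ≡ 3 (mod 8), (2/27) = -1.
Reciprocity: 5 ≡ 1 and 27 ≡ 3 (mod 4), so (5/27) = +(27/5).
Reduce top mod 5: now compute (2/5).
Pull out 2: since 5 ≡ 5 (mod 8), (2/5) = -1.
Reached (1/5) = 1. Collecting the sign flips along the way, the symbol is +1.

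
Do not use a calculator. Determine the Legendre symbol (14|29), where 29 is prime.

Pull out 2: since 29 ≡ 5 (mod 8), (2/29) = -1.
Reciprocity: 7 ≡ 3 and 29 ≡ 1 (mod 4), so (7/29) = +(29/7).
Reduce top mod 7: now compute (1/7).
Reached (1/7) = 1. Collecting the sign flips along the way, the symbol is -1.

-1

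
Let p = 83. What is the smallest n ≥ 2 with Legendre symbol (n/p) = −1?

2

(2/83) = −1, so 2 is the smallest positive non-residue mod 83.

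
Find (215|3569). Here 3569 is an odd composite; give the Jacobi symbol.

0

Reciprocity: 215 ≡ 3 and 3569 ≡ 1 (mod 4), so (215/3569) = +(3569/215).
Reduce top mod 215: now compute (129/215).
Reciprocity: 129 ≡ 1 and 215 ≡ 3 (mod 4), so (129/215) = +(215/129).
Reduce top mod 129: now compute (86/129).
Pull out 2: since 129 ≡ 1 (mod 8), (2/129) = +1.
Reciprocity: 43 ≡ 3 and 129 ≡ 1 (mod 4), so (43/129) = +(129/43).
Reduce top mod 43: now compute (0/43).
Top reduces to 0: gcd > 1, so the symbol is 0.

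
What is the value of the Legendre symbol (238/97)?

1

Euler's criterion: (238/97) ≡ 44^48 (mod 97).
44^2 ≡ 93 (mod 97)
44^4 ≡ 16 (mod 97)
44^8 ≡ 62 (mod 97)
44^16 ≡ 61 (mod 97)
44^32 ≡ 35 (mod 97)
44^48 = 44^(32+16) ≡ 1 (mod 97).
Result is 1, so (238/97) = 1.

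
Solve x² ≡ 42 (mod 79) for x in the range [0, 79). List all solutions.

Since 79 ≡ 3 (mod 4), a square root of 42 is 42^((79+1)/4) = 42^20 mod 79.
Repeated squaring: 42^2≡26, 42^4≡44, 42^8≡40, 42^16≡20 (mod 79).
42^20 = 42^(16+4) ≡ 11 (mod 79).
Check: 11² = 121 ≡ 42 (mod 79). The two roots are 11 and 68.

11, 68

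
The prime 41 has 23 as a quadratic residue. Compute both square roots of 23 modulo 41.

8, 33

41 ≡ 1 (mod 4), so we find a root by search.
Trying successive values, 8² = 64 ≡ 23 (mod 41). The other root is 41 − 8 = 33.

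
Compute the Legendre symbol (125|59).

Euler's criterion: (125/59) ≡ 7^29 (mod 59).
7^2 ≡ 49 (mod 59)
7^4 ≡ 41 (mod 59)
7^8 ≡ 29 (mod 59)
7^16 ≡ 15 (mod 59)
7^29 = 7^(16+8+4+1) ≡ 1 (mod 59).
Result is 1, so (125/59) = 1.

1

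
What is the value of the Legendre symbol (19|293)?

Reciprocity: 19 ≡ 3 and 293 ≡ 1 (mod 4), so (19/293) = +(293/19).
Reduce top mod 19: now compute (8/19).
Pull out 2^3: since 19 ≡ 3 (mod 8), (2/19) = -1, so (2/19)^3 = -1.
Reached (1/19) = 1. Collecting the sign flips along the way, the symbol is -1.

-1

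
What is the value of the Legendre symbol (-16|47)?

Euler's criterion: (-16/47) ≡ 31^23 (mod 47).
31^2 ≡ 21 (mod 47)
31^4 ≡ 18 (mod 47)
31^8 ≡ 42 (mod 47)
31^16 ≡ 25 (mod 47)
31^23 = 31^(16+4+2+1) ≡ 46 (mod 47).
Result is 46 ≡ −1, so (-16/47) = −1.

-1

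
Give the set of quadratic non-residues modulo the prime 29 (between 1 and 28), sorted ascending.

2,3,8,10,11,12,14,15,17,18,19,21,26,27

Square k = 1,…,14 (k and 29−k give the same square):
1²=1, 2²=4, 3²=9, 4²=16, 5²=25, 6²≡7, 7²≡20, 8²≡6, 9²≡23, 10²≡13, 11²≡5, 12²≡28, 13²≡24, 14²≡22 (mod 29).
The residues are {1, 4, 5, 6, 7, 9, 13, 16, 20, 22, 23, 24, 25, 28}; the non-residues are the remaining 14 nonzero classes.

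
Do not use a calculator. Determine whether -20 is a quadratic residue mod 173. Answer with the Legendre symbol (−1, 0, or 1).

-1

First reduce: -20 ≡ 153 (mod 173).
Reciprocity: 153 ≡ 1 and 173 ≡ 1 (mod 4), so (153/173) = +(173/153).
Reduce top mod 153: now compute (20/153).
Pull out 2^2: since 153 ≡ 1 (mod 8), (2/153) = +1, so (2/153)^2 = +1.
Reciprocity: 5 ≡ 1 and 153 ≡ 1 (mod 4), so (5/153) = +(153/5).
Reduce top mod 5: now compute (3/5).
Reciprocity: 3 ≡ 3 and 5 ≡ 1 (mod 4), so (3/5) = +(5/3).
Reduce top mod 3: now compute (2/3).
Pull out 2: since 3 ≡ 3 (mod 8), (2/3) = -1.
Reached (1/3) = 1. Collecting the sign flips along the way, the symbol is -1.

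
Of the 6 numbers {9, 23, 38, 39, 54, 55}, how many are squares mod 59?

(9/59) = +1 → QR.
(23/59) = -1 → non-residue.
(38/59) = -1 → non-residue.
(39/59) = -1 → non-residue.
(54/59) = -1 → non-residue.
(55/59) = -1 → non-residue.
Total quadratic residues among the 6: 1.

1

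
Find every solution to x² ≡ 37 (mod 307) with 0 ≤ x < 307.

Since 307 ≡ 3 (mod 4), a square root of 37 is 37^((307+1)/4) = 37^77 mod 307.
Repeated squaring: 37^2≡141, 37^4≡233, 37^8≡257, 37^16≡44, 37^32≡94, 37^64≡240 (mod 307).
37^77 = 37^(64+8+4+1) ≡ 246 (mod 307).
Check: 246² = 60516 ≡ 37 (mod 307). The two roots are 61 and 246.

61, 246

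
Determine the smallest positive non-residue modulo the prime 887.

5

(2/887) = +1, so 2 is a residue.
(3/887) = +1, so 3 is a residue.
(4/887) = +1, so 4 is a residue.
(5/887) = −1, so 5 is the smallest positive non-residue mod 887.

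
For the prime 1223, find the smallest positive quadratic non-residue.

(2/1223) = +1, so 2 is a residue.
(3/1223) = +1, so 3 is a residue.
(4/1223) = +1, so 4 is a residue.
(5/1223) = −1, so 5 is the smallest positive non-residue mod 1223.

5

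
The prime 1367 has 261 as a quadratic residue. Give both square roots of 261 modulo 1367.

355, 1012

Since 1367 ≡ 3 (mod 4), a square root of 261 is 261^((1367+1)/4) = 261^342 mod 1367.
Repeated squaring: 261^2≡1138, 261^4≡495, 261^8≡332, 261^16≡864, 261^32≡114, 261^64≡693, 261^128≡432, 261^256≡712 (mod 1367).
261^342 = 261^(256+64+16+4+2) ≡ 355 (mod 1367).
Check: 355² = 126025 ≡ 261 (mod 1367). The two roots are 355 and 1012.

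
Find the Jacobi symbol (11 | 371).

Reciprocity: 11 ≡ 3 and 371 ≡ 3 (mod 4), so (11/371) = −(371/11).
Reduce top mod 11: now compute (8/11).
Pull out 2^3: since 11 ≡ 3 (mod 8), (2/11) = -1, so (2/11)^3 = -1.
Reached (1/11) = 1. Collecting the sign flips along the way, the symbol is +1.

1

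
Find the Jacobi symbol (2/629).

Pull out 2: since 629 ≡ 5 (mod 8), (2/629) = -1.
Reached (1/629) = 1. Collecting the sign flips along the way, the symbol is -1.

-1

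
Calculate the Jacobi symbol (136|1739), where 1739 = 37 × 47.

1

Pull out 2^3: since 1739 ≡ 3 (mod 8), (2/1739) = -1, so (2/1739)^3 = -1.
Reciprocity: 17 ≡ 1 and 1739 ≡ 3 (mod 4), so (17/1739) = +(1739/17).
Reduce top mod 17: now compute (5/17).
Reciprocity: 5 ≡ 1 and 17 ≡ 1 (mod 4), so (5/17) = +(17/5).
Reduce top mod 5: now compute (2/5).
Pull out 2: since 5 ≡ 5 (mod 8), (2/5) = -1.
Reached (1/5) = 1. Collecting the sign flips along the way, the symbol is +1.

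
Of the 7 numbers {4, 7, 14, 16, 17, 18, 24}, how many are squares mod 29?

(4/29) = +1 → QR.
(7/29) = +1 → QR.
(14/29) = -1 → non-residue.
(16/29) = +1 → QR.
(17/29) = -1 → non-residue.
(18/29) = -1 → non-residue.
(24/29) = +1 → QR.
Total quadratic residues among the 7: 4.

4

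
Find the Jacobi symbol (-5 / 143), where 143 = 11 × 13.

First reduce: -5 ≡ 138 (mod 143).
Pull out 2: since 143 ≡ 7 (mod 8), (2/143) = +1.
Reciprocity: 69 ≡ 1 and 143 ≡ 3 (mod 4), so (69/143) = +(143/69).
Reduce top mod 69: now compute (5/69).
Reciprocity: 5 ≡ 1 and 69 ≡ 1 (mod 4), so (5/69) = +(69/5).
Reduce top mod 5: now compute (4/5).
Pull out 2^2: since 5 ≡ 5 (mod 8), (2/5) = -1, so (2/5)^2 = +1.
Reached (1/5) = 1. Collecting the sign flips along the way, the symbol is +1.

1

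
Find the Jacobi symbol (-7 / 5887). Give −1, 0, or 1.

First reduce: -7 ≡ 5880 (mod 5887).
Pull out 2^3: since 5887 ≡ 7 (mod 8), (2/5887) = +1, so (2/5887)^3 = +1.
Reciprocity: 735 ≡ 3 and 5887 ≡ 3 (mod 4), so (735/5887) = −(5887/735).
Reduce top mod 735: now compute (7/735).
Reciprocity: 7 ≡ 3 and 735 ≡ 3 (mod 4), so (7/735) = −(735/7).
Reduce top mod 7: now compute (0/7).
Top reduces to 0: gcd > 1, so the symbol is 0.

0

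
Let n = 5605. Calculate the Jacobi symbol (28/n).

-1

Pull out 2^2: since 5605 ≡ 5 (mod 8), (2/5605) = -1, so (2/5605)^2 = +1.
Reciprocity: 7 ≡ 3 and 5605 ≡ 1 (mod 4), so (7/5605) = +(5605/7).
Reduce top mod 7: now compute (5/7).
Reciprocity: 5 ≡ 1 and 7 ≡ 3 (mod 4), so (5/7) = +(7/5).
Reduce top mod 5: now compute (2/5).
Pull out 2: since 5 ≡ 5 (mod 8), (2/5) = -1.
Reached (1/5) = 1. Collecting the sign flips along the way, the symbol is -1.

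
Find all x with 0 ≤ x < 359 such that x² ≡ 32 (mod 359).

Since 359 ≡ 3 (mod 4), a square root of 32 is 32^((359+1)/4) = 32^90 mod 359.
Repeated squaring: 32^2≡306, 32^4≡296, 32^8≡20, 32^16≡41, 32^32≡245, 32^64≡72 (mod 359).
32^90 = 32^(64+16+8+2) ≡ 283 (mod 359).
Check: 283² = 80089 ≡ 32 (mod 359). The two roots are 76 and 283.

76, 283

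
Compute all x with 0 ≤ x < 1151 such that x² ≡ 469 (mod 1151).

Since 1151 ≡ 3 (mod 4), a square root of 469 is 469^((1151+1)/4) = 469^288 mod 1151.
Repeated squaring: 469^2≡120, 469^4≡588, 469^8≡444, 469^16≡315, 469^32≡239, 469^64≡722, 469^128≡1032, 469^256≡349 (mod 1151).
469^288 = 469^(256+32) ≡ 539 (mod 1151).
Check: 539² = 290521 ≡ 469 (mod 1151). The two roots are 539 and 612.

539, 612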